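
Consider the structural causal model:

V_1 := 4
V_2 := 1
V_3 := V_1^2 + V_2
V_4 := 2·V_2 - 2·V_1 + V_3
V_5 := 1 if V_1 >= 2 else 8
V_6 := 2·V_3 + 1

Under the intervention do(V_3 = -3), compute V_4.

-9

The intervention breaks the incoming arrows to V_3: V_3 := V_1^2 + V_2 no longer applies, and V_3 = -3.
V_4 = 2·V_2 - 2·V_1 + V_3  [with V_2=1, V_1=4, V_3=-3]  = -9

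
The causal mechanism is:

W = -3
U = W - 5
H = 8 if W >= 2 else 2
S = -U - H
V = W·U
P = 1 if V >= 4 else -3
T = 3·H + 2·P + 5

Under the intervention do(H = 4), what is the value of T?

The intervention breaks the incoming arrows to H: H = 8 if W >= 2 else 2 no longer applies, and H = 4.
U = W - 5  [with W=-3]  = -8
V = W·U  [with W=-3, U=-8]  = 24
P = 1 if V >= 4 else -3  [with V=24]  = 1
T = 3·H + 2·P + 5  [with H=4, P=1]  = 19

19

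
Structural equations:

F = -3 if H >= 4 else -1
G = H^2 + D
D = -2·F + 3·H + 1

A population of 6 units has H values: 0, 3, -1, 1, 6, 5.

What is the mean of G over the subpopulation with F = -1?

E[G|F=-1] averages over only the 4 units with F=-1 (H = 0, 3, -1, 1): G = 3, 21, 1, 7, mean 8.

8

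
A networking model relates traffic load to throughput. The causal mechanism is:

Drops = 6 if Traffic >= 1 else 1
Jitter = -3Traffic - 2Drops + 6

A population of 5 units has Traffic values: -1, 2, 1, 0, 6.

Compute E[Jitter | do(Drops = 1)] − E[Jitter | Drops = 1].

Every unit gets Drops=1 under the intervention. Jitter values become 7, -2, 1, 4, -14; E[Jitter|do(Drops=1)] = -0.8.
Observing Drops=1 restricts to units where Drops's equation naturally yields 1: Traffic ∈ {-1, 0}. In that subpopulation Jitter = 7, 4, mean 5.5.
Difference = -0.8 − 5.5 = -6.3.

-6.3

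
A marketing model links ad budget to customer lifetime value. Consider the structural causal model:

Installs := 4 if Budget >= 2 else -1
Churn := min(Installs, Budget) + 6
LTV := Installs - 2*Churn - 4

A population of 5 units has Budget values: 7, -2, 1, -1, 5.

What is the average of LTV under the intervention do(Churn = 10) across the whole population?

-23

Every unit gets Churn=10 under the intervention. LTV values become -20, -25, -25, -25, -20; E[LTV|do(Churn=10)] = -23.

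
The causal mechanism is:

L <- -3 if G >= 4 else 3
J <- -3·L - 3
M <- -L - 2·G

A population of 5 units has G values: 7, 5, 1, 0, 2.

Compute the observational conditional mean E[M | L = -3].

Observing L=-3 restricts to units where L's equation naturally yields -3: G ∈ {7, 5}. In that subpopulation M = -11, -7, mean -9.

-9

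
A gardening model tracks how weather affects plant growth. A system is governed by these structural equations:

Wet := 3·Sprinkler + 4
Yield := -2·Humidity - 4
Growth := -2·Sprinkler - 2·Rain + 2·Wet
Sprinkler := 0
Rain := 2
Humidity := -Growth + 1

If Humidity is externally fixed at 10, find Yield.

-24

The intervention breaks the incoming arrows to Humidity: Humidity := -Growth + 1 no longer applies, and Humidity = 10.
Yield = -2·Humidity - 4  [with Humidity=10]  = -24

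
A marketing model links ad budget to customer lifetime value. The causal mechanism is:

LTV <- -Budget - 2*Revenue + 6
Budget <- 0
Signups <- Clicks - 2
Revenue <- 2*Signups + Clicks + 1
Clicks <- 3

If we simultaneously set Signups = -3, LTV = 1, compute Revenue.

-2

The joint intervention fixes Signups = -3, LTV = 1, removing each variable's own equation.
Revenue = 2*Signups + Clicks + 1  [with Signups=-3, Clicks=3]  = -2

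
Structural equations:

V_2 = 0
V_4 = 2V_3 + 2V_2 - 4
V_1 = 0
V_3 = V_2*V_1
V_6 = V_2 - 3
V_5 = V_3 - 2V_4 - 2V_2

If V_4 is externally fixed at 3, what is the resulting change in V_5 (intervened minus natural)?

-14

Intervening sets V_4 = 3 and removes its equation (V_4 = 2V_3 + 2V_2 - 4).
V_3 = V_2*V_1  [with V_2=0, V_1=0]  = 0
V_5 = V_3 - 2V_4 - 2V_2  [with V_3=0, V_4=3, V_2=0]  = -6
Without intervention: V_3 = V_2*V_1  [with V_2=0, V_1=0]  = 0; V_4 = 2V_3 + 2V_2 - 4  [with V_3=0, V_2=0]  = -4; V_5 = V_3 - 2V_4 - 2V_2  [with V_3=0, V_4=-4, V_2=0]  = 8.
Change = -6 − 8 = -14.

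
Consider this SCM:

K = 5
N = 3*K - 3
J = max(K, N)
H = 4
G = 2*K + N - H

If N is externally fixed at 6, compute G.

12

do(N=6) replaces the equation N = 3*K - 3 with the constant N = 6.
G = 2*K + N - H  [with K=5, N=6, H=4]  = 12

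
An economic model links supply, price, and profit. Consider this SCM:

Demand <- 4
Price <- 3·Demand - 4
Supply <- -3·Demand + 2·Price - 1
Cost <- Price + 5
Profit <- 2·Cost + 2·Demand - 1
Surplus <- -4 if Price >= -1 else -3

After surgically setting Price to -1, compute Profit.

do(Price=-1) replaces the equation Price <- 3·Demand - 4 with the constant Price = -1.
Cost = Price + 5  [with Price=-1]  = 4
Profit = 2·Cost + 2·Demand - 1  [with Cost=4, Demand=4]  = 15

15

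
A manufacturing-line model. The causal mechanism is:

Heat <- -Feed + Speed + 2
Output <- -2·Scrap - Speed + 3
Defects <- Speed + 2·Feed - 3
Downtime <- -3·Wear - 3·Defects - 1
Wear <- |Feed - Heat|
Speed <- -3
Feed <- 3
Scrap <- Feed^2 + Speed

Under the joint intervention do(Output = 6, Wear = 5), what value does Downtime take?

The joint intervention fixes Output = 6, Wear = 5, removing each variable's own equation.
Defects = Speed + 2·Feed - 3  [with Speed=-3, Feed=3]  = 0
Downtime = -3·Wear - 3·Defects - 1  [with Wear=5, Defects=0]  = -16

-16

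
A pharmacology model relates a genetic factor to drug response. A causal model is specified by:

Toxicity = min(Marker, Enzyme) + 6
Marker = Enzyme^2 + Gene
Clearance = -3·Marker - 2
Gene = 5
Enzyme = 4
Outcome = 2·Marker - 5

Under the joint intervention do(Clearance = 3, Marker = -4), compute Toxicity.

Under do(Clearance = 3, Marker = -4), each intervened variable's structural equation is replaced by its fixed value.
Toxicity = min(Marker, Enzyme) + 6  [with Marker=-4, Enzyme=4]  = 2

2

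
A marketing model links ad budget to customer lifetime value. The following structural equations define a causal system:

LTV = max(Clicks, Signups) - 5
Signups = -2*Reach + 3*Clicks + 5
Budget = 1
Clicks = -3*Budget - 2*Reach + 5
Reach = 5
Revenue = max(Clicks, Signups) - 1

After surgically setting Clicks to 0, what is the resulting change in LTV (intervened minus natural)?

8

The intervention breaks the incoming arrows to Clicks: Clicks = -3*Budget - 2*Reach + 5 no longer applies, and Clicks = 0.
Signups = -2*Reach + 3*Clicks + 5  [with Reach=5, Clicks=0]  = -5
LTV = max(Clicks, Signups) - 5  [with Clicks=0, Signups=-5]  = -5
Without intervention: Clicks = -3*Budget - 2*Reach + 5  [with Budget=1, Reach=5]  = -8; Signups = -2*Reach + 3*Clicks + 5  [with Reach=5, Clicks=-8]  = -29; LTV = max(Clicks, Signups) - 5  [with Clicks=-8, Signups=-29]  = -13.
Change = -5 − (-13) = 8.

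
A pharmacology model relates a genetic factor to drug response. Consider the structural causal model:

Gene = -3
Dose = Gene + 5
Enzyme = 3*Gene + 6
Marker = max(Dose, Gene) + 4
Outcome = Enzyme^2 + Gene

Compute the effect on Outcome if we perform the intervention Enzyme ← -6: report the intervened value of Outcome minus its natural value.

27

do(Enzyme=-6) replaces the equation Enzyme = 3*Gene + 6 with the constant Enzyme = -6.
Outcome = Enzyme^2 + Gene  [with Enzyme=-6, Gene=-3]  = 33
Without intervention: Enzyme = 3*Gene + 6  [with Gene=-3]  = -3; Outcome = Enzyme^2 + Gene  [with Enzyme=-3, Gene=-3]  = 6.
Change = 33 − 6 = 27.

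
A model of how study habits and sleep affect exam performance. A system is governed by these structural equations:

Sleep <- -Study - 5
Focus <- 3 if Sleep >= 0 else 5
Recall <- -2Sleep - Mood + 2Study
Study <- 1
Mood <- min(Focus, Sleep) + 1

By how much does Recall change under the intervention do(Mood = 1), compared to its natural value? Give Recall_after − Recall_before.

-6

Intervening sets Mood = 1 and removes its equation (Mood <- min(Focus, Sleep) + 1).
Sleep = -Study - 5  [with Study=1]  = -6
Recall = -2Sleep - Mood + 2Study  [with Sleep=-6, Mood=1, Study=1]  = 13
Without intervention: Sleep = -Study - 5  [with Study=1]  = -6; Focus = 3 if Sleep >= 0 else 5  [with Sleep=-6]  = 5; Mood = min(Focus, Sleep) + 1  [with Focus=5, Sleep=-6]  = -5; Recall = -2Sleep - Mood + 2Study  [with Sleep=-6, Mood=-5, Study=1]  = 19.
Change = 13 − 19 = -6.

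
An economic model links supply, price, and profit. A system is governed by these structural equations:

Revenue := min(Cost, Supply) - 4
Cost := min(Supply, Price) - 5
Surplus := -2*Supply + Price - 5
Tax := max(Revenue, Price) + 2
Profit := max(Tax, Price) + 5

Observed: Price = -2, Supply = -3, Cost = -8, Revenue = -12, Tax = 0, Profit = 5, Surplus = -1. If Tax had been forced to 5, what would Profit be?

The intervention breaks the incoming arrows to Tax: Tax := max(Revenue, Price) + 2 no longer applies, and Tax = 5.
Profit = max(Tax, Price) + 5  [with Tax=5, Price=-2]  = 10

10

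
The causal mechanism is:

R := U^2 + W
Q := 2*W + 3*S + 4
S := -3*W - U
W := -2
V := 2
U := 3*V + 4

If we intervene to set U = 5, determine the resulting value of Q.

The intervention breaks the incoming arrows to U: U := 3*V + 4 no longer applies, and U = 5.
S = -3*W - U  [with W=-2, U=5]  = 1
Q = 2*W + 3*S + 4  [with W=-2, S=1]  = 3

3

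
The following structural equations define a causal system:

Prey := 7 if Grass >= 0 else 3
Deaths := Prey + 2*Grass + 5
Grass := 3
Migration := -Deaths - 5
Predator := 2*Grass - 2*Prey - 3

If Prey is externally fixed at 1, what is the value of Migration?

do(Prey=1) replaces the equation Prey := 7 if Grass >= 0 else 3 with the constant Prey = 1.
Deaths = Prey + 2*Grass + 5  [with Prey=1, Grass=3]  = 12
Migration = -Deaths - 5  [with Deaths=12]  = -17

-17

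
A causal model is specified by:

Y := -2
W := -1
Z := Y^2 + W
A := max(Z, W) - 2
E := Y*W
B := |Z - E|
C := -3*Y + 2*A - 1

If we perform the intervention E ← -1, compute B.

4

The intervention breaks the incoming arrows to E: E := Y*W no longer applies, and E = -1.
Z = Y^2 + W  [with Y=-2, W=-1]  = 3
B = |Z - E|  [with Z=3, E=-1]  = 4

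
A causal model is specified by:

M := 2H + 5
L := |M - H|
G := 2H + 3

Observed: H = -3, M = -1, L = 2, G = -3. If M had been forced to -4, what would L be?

The intervention breaks the incoming arrows to M: M := 2H + 5 no longer applies, and M = -4.
L = |M - H|  [with M=-4, H=-3]  = 1

1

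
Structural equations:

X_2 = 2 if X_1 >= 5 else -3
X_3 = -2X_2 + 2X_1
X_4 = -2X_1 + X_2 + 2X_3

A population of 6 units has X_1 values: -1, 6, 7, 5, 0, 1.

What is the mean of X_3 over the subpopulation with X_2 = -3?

6

E[X_3|X_2=-3] averages over only the 3 units with X_2=-3 (X_1 = -1, 0, 1): X_3 = 4, 6, 8, mean 6.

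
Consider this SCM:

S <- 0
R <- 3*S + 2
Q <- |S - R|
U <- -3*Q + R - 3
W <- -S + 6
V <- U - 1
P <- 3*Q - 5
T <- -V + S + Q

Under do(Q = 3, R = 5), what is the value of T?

Under do(Q = 3, R = 5), each intervened variable's structural equation is replaced by its fixed value.
U = -3*Q + R - 3  [with Q=3, R=5]  = -7
V = U - 1  [with U=-7]  = -8
T = -V + S + Q  [with V=-8, S=0, Q=3]  = 11

11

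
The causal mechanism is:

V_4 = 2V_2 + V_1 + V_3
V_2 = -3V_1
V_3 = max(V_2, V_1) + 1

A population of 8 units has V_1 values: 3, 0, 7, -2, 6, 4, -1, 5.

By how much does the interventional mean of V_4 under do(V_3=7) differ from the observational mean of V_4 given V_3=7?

Under do(V_3=7), V_3's equation is replaced by V_3=7 for every unit. Per-unit V_4: -8, 7, -28, 17, -23, -13, 12, -18. Mean = -6.75.
Conditioning on V_3=7 selects the 2 unit(s) with V_1 ∈ {-2, 6}. Their V_4 values: 17, -23. Mean = -3.
Difference = -6.75 − (-3) = -3.75.

-3.75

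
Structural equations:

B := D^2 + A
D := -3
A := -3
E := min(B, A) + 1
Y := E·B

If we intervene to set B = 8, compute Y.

-16

do(B=8) replaces the equation B := D^2 + A with the constant B = 8.
E = min(B, A) + 1  [with B=8, A=-3]  = -2
Y = E·B  [with E=-2, B=8]  = -16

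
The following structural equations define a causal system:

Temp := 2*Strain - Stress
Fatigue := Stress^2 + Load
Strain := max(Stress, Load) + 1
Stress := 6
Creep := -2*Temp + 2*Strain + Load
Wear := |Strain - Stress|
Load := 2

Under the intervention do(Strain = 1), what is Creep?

do(Strain=1) replaces the equation Strain := max(Stress, Load) + 1 with the constant Strain = 1.
Temp = 2*Strain - Stress  [with Strain=1, Stress=6]  = -4
Creep = -2*Temp + 2*Strain + Load  [with Temp=-4, Strain=1, Load=2]  = 12

12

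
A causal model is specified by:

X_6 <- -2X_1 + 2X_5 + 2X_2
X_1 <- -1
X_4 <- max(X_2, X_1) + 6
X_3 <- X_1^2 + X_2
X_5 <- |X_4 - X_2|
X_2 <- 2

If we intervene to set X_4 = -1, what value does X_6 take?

Under do(X_4=-1), the mechanism X_4 <- max(X_2, X_1) + 6 is discarded; X_4 is fixed at -1.
X_5 = |X_4 - X_2|  [with X_4=-1, X_2=2]  = 3
X_6 = -2X_1 + 2X_5 + 2X_2  [with X_1=-1, X_5=3, X_2=2]  = 12

12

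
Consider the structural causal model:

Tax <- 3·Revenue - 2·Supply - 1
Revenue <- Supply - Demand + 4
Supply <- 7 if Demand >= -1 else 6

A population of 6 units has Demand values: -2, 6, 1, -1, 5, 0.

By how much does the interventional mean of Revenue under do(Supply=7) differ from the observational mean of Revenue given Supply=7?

Under do(Supply=7), Supply's equation is replaced by Supply=7 for every unit. Per-unit Revenue: 13, 5, 10, 12, 6, 11. Mean = 9.5.
Conditioning on Supply=7 selects the 5 unit(s) with Demand ∈ {6, 1, -1, 5, 0}. Their Revenue values: 5, 10, 12, 6, 11. Mean = 8.8.
Difference = 9.5 − 8.8 = 0.7.

0.7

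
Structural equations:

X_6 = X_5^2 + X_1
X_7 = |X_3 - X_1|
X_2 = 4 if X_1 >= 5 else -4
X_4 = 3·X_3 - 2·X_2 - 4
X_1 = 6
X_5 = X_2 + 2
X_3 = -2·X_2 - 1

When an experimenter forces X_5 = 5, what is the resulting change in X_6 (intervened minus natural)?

The intervention breaks the incoming arrows to X_5: X_5 = X_2 + 2 no longer applies, and X_5 = 5.
X_6 = X_5^2 + X_1  [with X_5=5, X_1=6]  = 31
Without intervention: X_2 = 4 if X_1 >= 5 else -4  [with X_1=6]  = 4; X_5 = X_2 + 2  [with X_2=4]  = 6; X_6 = X_5^2 + X_1  [with X_5=6, X_1=6]  = 42.
Change = 31 − 42 = -11.

-11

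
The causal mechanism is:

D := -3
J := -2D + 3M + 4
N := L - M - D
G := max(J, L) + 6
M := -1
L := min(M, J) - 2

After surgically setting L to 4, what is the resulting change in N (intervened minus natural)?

7

Under do(L=4), the mechanism L := min(M, J) - 2 is discarded; L is fixed at 4.
N = L - M - D  [with L=4, M=-1, D=-3]  = 8
Without intervention: J = -2D + 3M + 4  [with D=-3, M=-1]  = 7; L = min(M, J) - 2  [with M=-1, J=7]  = -3; N = L - M - D  [with L=-3, M=-1, D=-3]  = 1.
Change = 8 − 1 = 7.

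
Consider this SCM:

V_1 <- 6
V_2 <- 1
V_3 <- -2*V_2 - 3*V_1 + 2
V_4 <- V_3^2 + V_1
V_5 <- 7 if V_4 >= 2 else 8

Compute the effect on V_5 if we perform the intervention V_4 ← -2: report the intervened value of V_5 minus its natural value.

1

Intervening sets V_4 = -2 and removes its equation (V_4 <- V_3^2 + V_1).
V_5 = 7 if V_4 >= 2 else 8  [with V_4=-2]  = 8
Without intervention: V_3 = -2*V_2 - 3*V_1 + 2  [with V_2=1, V_1=6]  = -18; V_4 = V_3^2 + V_1  [with V_3=-18, V_1=6]  = 330; V_5 = 7 if V_4 >= 2 else 8  [with V_4=330]  = 7.
Change = 8 − 7 = 1.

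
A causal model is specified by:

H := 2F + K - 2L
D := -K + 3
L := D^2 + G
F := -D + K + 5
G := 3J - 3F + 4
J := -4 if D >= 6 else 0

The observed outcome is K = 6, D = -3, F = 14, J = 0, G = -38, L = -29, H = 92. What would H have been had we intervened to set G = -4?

24

Under do(G=-4), the mechanism G := 3J - 3F + 4 is discarded; G is fixed at -4.
D = -K + 3  [with K=6]  = -3
F = -D + K + 5  [with D=-3, K=6]  = 14
L = D^2 + G  [with D=-3, G=-4]  = 5
H = 2F + K - 2L  [with F=14, K=6, L=5]  = 24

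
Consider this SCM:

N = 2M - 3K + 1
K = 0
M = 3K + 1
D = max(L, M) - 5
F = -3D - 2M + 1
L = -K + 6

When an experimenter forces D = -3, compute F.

Intervening sets D = -3 and removes its equation (D = max(L, M) - 5).
M = 3K + 1  [with K=0]  = 1
F = -3D - 2M + 1  [with D=-3, M=1]  = 8

8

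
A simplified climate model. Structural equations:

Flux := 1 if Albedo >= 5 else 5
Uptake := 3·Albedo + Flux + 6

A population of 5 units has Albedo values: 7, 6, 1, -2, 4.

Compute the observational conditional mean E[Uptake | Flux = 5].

14

Observing Flux=5 restricts to units where Flux's equation naturally yields 5: Albedo ∈ {1, -2, 4}. In that subpopulation Uptake = 14, 5, 23, mean 14.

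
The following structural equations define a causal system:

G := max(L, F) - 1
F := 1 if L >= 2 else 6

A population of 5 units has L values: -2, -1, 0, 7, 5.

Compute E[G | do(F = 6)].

5.2

The intervention sets F=6 in all 5 units regardless of L. Recomputing G per unit gives 5, 5, 5, 6, 5; average 5.2.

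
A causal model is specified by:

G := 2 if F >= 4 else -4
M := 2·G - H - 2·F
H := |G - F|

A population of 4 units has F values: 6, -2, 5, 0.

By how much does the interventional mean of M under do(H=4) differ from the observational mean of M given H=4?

1.5

The intervention sets H=4 in all 4 units regardless of F. Recomputing M per unit gives -12, -8, -10, -12; average -10.5.
Observing H=4 restricts to units where H's equation naturally yields 4: F ∈ {6, 0}. In that subpopulation M = -12, -12, mean -12.
Difference = -10.5 − (-12) = 1.5.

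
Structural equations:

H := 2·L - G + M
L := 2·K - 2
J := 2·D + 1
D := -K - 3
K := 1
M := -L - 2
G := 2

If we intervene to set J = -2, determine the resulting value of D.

-4

The intervention breaks the incoming arrows to J: J := 2·D + 1 no longer applies, and J = -2.
D is not downstream of the intervention, so its value is determined by the original equations.
D = -K - 3  [with K=1]  = -4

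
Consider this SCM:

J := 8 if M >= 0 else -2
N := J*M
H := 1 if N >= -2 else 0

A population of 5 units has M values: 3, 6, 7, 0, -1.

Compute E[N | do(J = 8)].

Every unit gets J=8 under the intervention. N values become 24, 48, 56, 0, -8; E[N|do(J=8)] = 24.

24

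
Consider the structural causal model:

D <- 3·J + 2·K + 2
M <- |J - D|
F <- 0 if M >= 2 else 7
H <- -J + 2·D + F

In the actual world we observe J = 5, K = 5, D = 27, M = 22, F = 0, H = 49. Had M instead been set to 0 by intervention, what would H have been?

56

Under do(M=0), the mechanism M <- |J - D| is discarded; M is fixed at 0.
D = 3·J + 2·K + 2  [with J=5, K=5]  = 27
F = 0 if M >= 2 else 7  [with M=0]  = 7
H = -J + 2·D + F  [with J=5, D=27, F=7]  = 56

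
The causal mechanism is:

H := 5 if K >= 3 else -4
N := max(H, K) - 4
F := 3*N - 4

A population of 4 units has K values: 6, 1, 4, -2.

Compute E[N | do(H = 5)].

Under do(H=5), H's equation is replaced by H=5 for every unit. Per-unit N: 2, 1, 1, 1. Mean = 1.25.

1.25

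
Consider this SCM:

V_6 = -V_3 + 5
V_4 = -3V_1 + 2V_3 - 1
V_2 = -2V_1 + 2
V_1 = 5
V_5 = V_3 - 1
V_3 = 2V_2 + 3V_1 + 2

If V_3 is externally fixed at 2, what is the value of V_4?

The intervention breaks the incoming arrows to V_3: V_3 = 2V_2 + 3V_1 + 2 no longer applies, and V_3 = 2.
V_4 = -3V_1 + 2V_3 - 1  [with V_1=5, V_3=2]  = -12

-12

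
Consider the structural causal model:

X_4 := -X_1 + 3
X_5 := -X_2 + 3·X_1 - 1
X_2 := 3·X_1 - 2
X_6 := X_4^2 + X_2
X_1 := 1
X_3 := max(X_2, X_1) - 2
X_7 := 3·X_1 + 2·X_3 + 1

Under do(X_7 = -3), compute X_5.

The intervention breaks the incoming arrows to X_7: X_7 := 3·X_1 + 2·X_3 + 1 no longer applies, and X_7 = -3.
X_5 is not downstream of the intervention, so its value is determined by the original equations.
X_2 = 3·X_1 - 2  [with X_1=1]  = 1
X_5 = -X_2 + 3·X_1 - 1  [with X_2=1, X_1=1]  = 1

1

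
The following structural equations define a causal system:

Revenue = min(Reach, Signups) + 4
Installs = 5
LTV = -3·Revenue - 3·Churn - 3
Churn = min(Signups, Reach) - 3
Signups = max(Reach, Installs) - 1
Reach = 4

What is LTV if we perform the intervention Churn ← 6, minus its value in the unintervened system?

-15

Under do(Churn=6), the mechanism Churn = min(Signups, Reach) - 3 is discarded; Churn is fixed at 6.
Signups = max(Reach, Installs) - 1  [with Reach=4, Installs=5]  = 4
Revenue = min(Reach, Signups) + 4  [with Reach=4, Signups=4]  = 8
LTV = -3·Revenue - 3·Churn - 3  [with Revenue=8, Churn=6]  = -45
Without intervention: Signups = max(Reach, Installs) - 1  [with Reach=4, Installs=5]  = 4; Churn = min(Signups, Reach) - 3  [with Signups=4, Reach=4]  = 1; Revenue = min(Reach, Signups) + 4  [with Reach=4, Signups=4]  = 8; LTV = -3·Revenue - 3·Churn - 3  [with Revenue=8, Churn=1]  = -30.
Change = -45 − (-30) = -15.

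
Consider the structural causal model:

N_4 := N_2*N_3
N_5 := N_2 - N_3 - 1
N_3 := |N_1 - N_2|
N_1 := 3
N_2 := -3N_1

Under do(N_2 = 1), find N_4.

Under do(N_2=1), the mechanism N_2 := -3N_1 is discarded; N_2 is fixed at 1.
N_3 = |N_1 - N_2|  [with N_1=3, N_2=1]  = 2
N_4 = N_2*N_3  [with N_2=1, N_3=2]  = 2

2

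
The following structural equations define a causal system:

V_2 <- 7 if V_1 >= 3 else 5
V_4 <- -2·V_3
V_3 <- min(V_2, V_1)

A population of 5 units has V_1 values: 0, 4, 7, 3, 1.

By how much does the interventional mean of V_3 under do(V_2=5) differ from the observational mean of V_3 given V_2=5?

2.1

Under do(V_2=5), V_2's equation is replaced by V_2=5 for every unit. Per-unit V_3: 0, 4, 5, 3, 1. Mean = 2.6.
Observing V_2=5 restricts to units where V_2's equation naturally yields 5: V_1 ∈ {0, 1}. In that subpopulation V_3 = 0, 1, mean 0.5.
Difference = 2.6 − 0.5 = 2.1.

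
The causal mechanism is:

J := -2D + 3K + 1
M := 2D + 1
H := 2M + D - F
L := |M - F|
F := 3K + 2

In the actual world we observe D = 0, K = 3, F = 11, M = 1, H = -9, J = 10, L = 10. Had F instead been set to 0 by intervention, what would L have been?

1

The intervention breaks the incoming arrows to F: F := 3K + 2 no longer applies, and F = 0.
M = 2D + 1  [with D=0]  = 1
L = |M - F|  [with M=1, F=0]  = 1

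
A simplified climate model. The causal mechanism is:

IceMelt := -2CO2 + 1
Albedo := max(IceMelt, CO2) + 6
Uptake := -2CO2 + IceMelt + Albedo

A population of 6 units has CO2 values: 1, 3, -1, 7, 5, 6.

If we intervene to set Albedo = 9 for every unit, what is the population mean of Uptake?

Under do(Albedo=9), Albedo's equation is replaced by Albedo=9 for every unit. Per-unit Uptake: 6, -2, 14, -18, -10, -14. Mean = -4.

-4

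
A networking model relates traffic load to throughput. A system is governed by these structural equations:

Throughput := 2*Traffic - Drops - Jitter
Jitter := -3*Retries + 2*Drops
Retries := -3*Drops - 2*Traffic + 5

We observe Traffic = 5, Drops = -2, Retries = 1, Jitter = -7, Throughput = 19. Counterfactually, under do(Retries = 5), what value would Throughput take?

31

do(Retries=5) replaces the equation Retries := -3*Drops - 2*Traffic + 5 with the constant Retries = 5.
Jitter = -3*Retries + 2*Drops  [with Retries=5, Drops=-2]  = -19
Throughput = 2*Traffic - Drops - Jitter  [with Traffic=5, Drops=-2, Jitter=-19]  = 31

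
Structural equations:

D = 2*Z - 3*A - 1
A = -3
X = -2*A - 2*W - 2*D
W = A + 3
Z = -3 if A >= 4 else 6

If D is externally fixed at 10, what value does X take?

-14

do(D=10) replaces the equation D = 2*Z - 3*A - 1 with the constant D = 10.
W = A + 3  [with A=-3]  = 0
X = -2*A - 2*W - 2*D  [with A=-3, W=0, D=10]  = -14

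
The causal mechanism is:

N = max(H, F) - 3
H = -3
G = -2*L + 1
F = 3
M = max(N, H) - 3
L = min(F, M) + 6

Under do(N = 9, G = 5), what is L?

9

The joint intervention fixes N = 9, G = 5, removing each variable's own equation.
M = max(N, H) - 3  [with N=9, H=-3]  = 6
L = min(F, M) + 6  [with F=3, M=6]  = 9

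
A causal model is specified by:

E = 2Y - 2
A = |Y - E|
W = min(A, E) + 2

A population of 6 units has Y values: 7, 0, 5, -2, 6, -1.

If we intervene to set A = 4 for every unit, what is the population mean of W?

2

The intervention sets A=4 in all 6 units regardless of Y. Recomputing W per unit gives 6, 0, 6, -4, 6, -2; average 2.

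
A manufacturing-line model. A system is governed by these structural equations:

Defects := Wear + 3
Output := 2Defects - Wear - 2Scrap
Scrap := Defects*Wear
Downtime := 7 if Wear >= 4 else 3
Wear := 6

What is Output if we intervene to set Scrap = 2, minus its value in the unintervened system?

104

The intervention breaks the incoming arrows to Scrap: Scrap := Defects*Wear no longer applies, and Scrap = 2.
Defects = Wear + 3  [with Wear=6]  = 9
Output = 2Defects - Wear - 2Scrap  [with Defects=9, Wear=6, Scrap=2]  = 8
Without intervention: Defects = Wear + 3  [with Wear=6]  = 9; Scrap = Defects*Wear  [with Defects=9, Wear=6]  = 54; Output = 2Defects - Wear - 2Scrap  [with Defects=9, Wear=6, Scrap=54]  = -96.
Change = 8 − (-96) = 104.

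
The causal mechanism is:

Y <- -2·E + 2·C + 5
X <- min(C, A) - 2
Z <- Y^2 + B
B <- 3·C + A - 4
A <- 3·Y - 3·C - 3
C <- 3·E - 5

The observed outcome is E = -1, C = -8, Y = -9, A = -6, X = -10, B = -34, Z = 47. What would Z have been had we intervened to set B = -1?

Intervening sets B = -1 and removes its equation (B <- 3·C + A - 4).
C = 3·E - 5  [with E=-1]  = -8
Y = -2·E + 2·C + 5  [with E=-1, C=-8]  = -9
Z = Y^2 + B  [with Y=-9, B=-1]  = 80

80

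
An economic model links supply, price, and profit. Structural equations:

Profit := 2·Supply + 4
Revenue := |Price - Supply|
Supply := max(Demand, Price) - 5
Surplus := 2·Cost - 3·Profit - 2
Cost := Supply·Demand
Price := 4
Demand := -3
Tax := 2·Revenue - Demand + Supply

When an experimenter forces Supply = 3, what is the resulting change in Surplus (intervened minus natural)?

-48

The intervention breaks the incoming arrows to Supply: Supply := max(Demand, Price) - 5 no longer applies, and Supply = 3.
Cost = Supply·Demand  [with Supply=3, Demand=-3]  = -9
Profit = 2·Supply + 4  [with Supply=3]  = 10
Surplus = 2·Cost - 3·Profit - 2  [with Cost=-9, Profit=10]  = -50
Without intervention: Supply = max(Demand, Price) - 5  [with Demand=-3, Price=4]  = -1; Cost = Supply·Demand  [with Supply=-1, Demand=-3]  = 3; Profit = 2·Supply + 4  [with Supply=-1]  = 2; Surplus = 2·Cost - 3·Profit - 2  [with Cost=3, Profit=2]  = -2.
Change = -50 − (-2) = -48.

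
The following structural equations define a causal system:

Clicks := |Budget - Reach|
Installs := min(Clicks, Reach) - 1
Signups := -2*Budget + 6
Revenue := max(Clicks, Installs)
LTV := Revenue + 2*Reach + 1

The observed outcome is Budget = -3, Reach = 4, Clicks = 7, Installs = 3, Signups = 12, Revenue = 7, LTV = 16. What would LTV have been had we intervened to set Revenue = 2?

Intervening sets Revenue = 2 and removes its equation (Revenue := max(Clicks, Installs)).
LTV = Revenue + 2*Reach + 1  [with Revenue=2, Reach=4]  = 11

11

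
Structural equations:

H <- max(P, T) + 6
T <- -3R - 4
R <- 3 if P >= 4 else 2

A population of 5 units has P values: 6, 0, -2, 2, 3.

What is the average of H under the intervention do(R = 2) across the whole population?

7.8

do(R=2) breaks R's dependence on P. With R=2 fixed, H across the units is 12, 6, 4, 8, 9, mean 7.8.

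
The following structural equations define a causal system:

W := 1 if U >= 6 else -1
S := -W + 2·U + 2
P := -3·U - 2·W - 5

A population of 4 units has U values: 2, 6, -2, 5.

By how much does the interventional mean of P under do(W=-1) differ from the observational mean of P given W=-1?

Under do(W=-1), W's equation is replaced by W=-1 for every unit. Per-unit P: -9, -21, 3, -18. Mean = -11.25.
E[P|W=-1] averages over only the 3 units with W=-1 (U = 2, -2, 5): P = -9, 3, -18, mean -8.
Difference = -11.25 − (-8) = -3.25.

-3.25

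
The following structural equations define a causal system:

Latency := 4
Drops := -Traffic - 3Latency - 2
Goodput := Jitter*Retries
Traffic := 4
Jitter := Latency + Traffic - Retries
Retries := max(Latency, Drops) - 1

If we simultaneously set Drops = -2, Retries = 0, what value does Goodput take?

Setting Drops = -2, Retries = 0 by intervention discards those variables' equations.
Jitter = Latency + Traffic - Retries  [with Latency=4, Traffic=4, Retries=0]  = 8
Goodput = Jitter*Retries  [with Jitter=8, Retries=0]  = 0

0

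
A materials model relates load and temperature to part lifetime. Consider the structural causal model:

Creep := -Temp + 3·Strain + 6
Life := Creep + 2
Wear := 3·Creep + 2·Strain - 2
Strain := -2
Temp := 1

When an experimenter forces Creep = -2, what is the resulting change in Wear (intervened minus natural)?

-3

The intervention breaks the incoming arrows to Creep: Creep := -Temp + 3·Strain + 6 no longer applies, and Creep = -2.
Wear = 3·Creep + 2·Strain - 2  [with Creep=-2, Strain=-2]  = -12
Without intervention: Creep = -Temp + 3·Strain + 6  [with Temp=1, Strain=-2]  = -1; Wear = 3·Creep + 2·Strain - 2  [with Creep=-1, Strain=-2]  = -9.
Change = -12 − (-9) = -3.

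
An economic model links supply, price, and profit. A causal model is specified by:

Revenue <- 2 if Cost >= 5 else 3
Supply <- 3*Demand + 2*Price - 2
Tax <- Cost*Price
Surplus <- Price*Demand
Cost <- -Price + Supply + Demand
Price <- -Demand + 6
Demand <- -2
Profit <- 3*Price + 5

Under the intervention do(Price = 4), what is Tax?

-24

Under do(Price=4), the mechanism Price <- -Demand + 6 is discarded; Price is fixed at 4.
Supply = 3*Demand + 2*Price - 2  [with Demand=-2, Price=4]  = 0
Cost = -Price + Supply + Demand  [with Price=4, Supply=0, Demand=-2]  = -6
Tax = Cost*Price  [with Cost=-6, Price=4]  = -24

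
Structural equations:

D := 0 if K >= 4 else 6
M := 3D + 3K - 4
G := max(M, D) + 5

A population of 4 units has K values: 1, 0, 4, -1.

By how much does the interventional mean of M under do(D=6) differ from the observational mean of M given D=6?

3

Every unit gets D=6 under the intervention. M values become 17, 14, 26, 11; E[M|do(D=6)] = 17.
E[M|D=6] averages over only the 3 units with D=6 (K = 1, 0, -1): M = 17, 14, 11, mean 14.
Difference = 17 − 14 = 3.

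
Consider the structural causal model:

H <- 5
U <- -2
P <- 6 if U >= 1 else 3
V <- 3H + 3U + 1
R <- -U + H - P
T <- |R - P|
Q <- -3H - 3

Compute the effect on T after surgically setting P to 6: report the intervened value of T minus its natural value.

4

do(P=6) replaces the equation P <- 6 if U >= 1 else 3 with the constant P = 6.
R = -U + H - P  [with U=-2, H=5, P=6]  = 1
T = |R - P|  [with R=1, P=6]  = 5
Without intervention: P = 6 if U >= 1 else 3  [with U=-2]  = 3; R = -U + H - P  [with U=-2, H=5, P=3]  = 4; T = |R - P|  [with R=4, P=3]  = 1.
Change = 5 − 1 = 4.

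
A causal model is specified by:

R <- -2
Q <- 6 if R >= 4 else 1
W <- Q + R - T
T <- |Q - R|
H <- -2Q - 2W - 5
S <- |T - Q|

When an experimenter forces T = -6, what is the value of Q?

1

Under do(T=-6), the mechanism T <- |Q - R| is discarded; T is fixed at -6.
Since Q is not a descendant of the intervened variable, it is unaffected.
Q = 6 if R >= 4 else 1  [with R=-2]  = 1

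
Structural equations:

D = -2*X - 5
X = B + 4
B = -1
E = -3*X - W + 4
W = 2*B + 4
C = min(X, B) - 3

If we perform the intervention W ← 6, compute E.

-11

The intervention breaks the incoming arrows to W: W = 2*B + 4 no longer applies, and W = 6.
X = B + 4  [with B=-1]  = 3
E = -3*X - W + 4  [with X=3, W=6]  = -11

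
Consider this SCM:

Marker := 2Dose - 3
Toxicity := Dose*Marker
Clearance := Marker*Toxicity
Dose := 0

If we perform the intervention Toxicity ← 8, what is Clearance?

-24

The intervention breaks the incoming arrows to Toxicity: Toxicity := Dose*Marker no longer applies, and Toxicity = 8.
Marker = 2Dose - 3  [with Dose=0]  = -3
Clearance = Marker*Toxicity  [with Marker=-3, Toxicity=8]  = -24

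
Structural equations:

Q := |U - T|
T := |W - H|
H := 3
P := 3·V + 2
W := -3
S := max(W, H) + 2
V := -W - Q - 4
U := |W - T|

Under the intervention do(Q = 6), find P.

do(Q=6) replaces the equation Q := |U - T| with the constant Q = 6.
V = -W - Q - 4  [with W=-3, Q=6]  = -7
P = 3·V + 2  [with V=-7]  = -19

-19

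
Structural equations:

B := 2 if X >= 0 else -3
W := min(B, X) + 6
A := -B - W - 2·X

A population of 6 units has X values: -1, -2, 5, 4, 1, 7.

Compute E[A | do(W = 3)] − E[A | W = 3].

The intervention sets W=3 in all 6 units regardless of X. Recomputing A per unit gives 2, 4, -15, -13, -7, -19; average -8.
Observing W=3 restricts to units where W's equation naturally yields 3: X ∈ {-1, -2}. In that subpopulation A = 2, 4, mean 3.
Difference = -8 − 3 = -11.

-11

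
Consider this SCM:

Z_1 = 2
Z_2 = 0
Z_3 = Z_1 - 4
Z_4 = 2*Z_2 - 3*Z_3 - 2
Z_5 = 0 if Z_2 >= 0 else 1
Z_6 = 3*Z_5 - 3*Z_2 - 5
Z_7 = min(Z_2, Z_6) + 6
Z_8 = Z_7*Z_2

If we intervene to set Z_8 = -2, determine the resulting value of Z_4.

The intervention breaks the incoming arrows to Z_8: Z_8 = Z_7*Z_2 no longer applies, and Z_8 = -2.
Since Z_4 is not a descendant of the intervened variable, it is unaffected.
Z_3 = Z_1 - 4  [with Z_1=2]  = -2
Z_4 = 2*Z_2 - 3*Z_3 - 2  [with Z_2=0, Z_3=-2]  = 4

4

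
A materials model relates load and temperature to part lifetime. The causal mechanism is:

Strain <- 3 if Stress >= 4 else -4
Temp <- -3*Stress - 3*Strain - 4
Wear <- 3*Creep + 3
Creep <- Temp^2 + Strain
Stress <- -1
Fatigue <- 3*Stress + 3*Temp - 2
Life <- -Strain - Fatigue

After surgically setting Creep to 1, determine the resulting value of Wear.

6

Intervening sets Creep = 1 and removes its equation (Creep <- Temp^2 + Strain).
Wear = 3*Creep + 3  [with Creep=1]  = 6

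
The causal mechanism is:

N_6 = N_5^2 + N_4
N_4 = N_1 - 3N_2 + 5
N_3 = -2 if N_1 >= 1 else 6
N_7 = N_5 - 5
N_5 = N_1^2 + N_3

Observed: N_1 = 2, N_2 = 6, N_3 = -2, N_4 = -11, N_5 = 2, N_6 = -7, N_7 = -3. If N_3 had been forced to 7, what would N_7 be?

The intervention breaks the incoming arrows to N_3: N_3 = -2 if N_1 >= 1 else 6 no longer applies, and N_3 = 7.
N_5 = N_1^2 + N_3  [with N_1=2, N_3=7]  = 11
N_7 = N_5 - 5  [with N_5=11]  = 6

6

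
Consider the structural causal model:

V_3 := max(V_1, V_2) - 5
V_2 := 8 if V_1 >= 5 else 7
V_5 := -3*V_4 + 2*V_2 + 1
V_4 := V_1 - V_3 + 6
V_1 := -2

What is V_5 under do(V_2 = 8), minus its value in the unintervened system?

5

do(V_2=8) replaces the equation V_2 := 8 if V_1 >= 5 else 7 with the constant V_2 = 8.
V_3 = max(V_1, V_2) - 5  [with V_1=-2, V_2=8]  = 3
V_4 = V_1 - V_3 + 6  [with V_1=-2, V_3=3]  = 1
V_5 = -3*V_4 + 2*V_2 + 1  [with V_4=1, V_2=8]  = 14
Without intervention: V_2 = 8 if V_1 >= 5 else 7  [with V_1=-2]  = 7; V_3 = max(V_1, V_2) - 5  [with V_1=-2, V_2=7]  = 2; V_4 = V_1 - V_3 + 6  [with V_1=-2, V_3=2]  = 2; V_5 = -3*V_4 + 2*V_2 + 1  [with V_4=2, V_2=7]  = 9.
Change = 14 − 9 = 5.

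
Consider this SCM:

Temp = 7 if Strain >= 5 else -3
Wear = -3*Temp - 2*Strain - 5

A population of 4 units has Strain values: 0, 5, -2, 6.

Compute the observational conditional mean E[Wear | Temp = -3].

6

Observing Temp=-3 restricts to units where Temp's equation naturally yields -3: Strain ∈ {0, -2}. In that subpopulation Wear = 4, 8, mean 6.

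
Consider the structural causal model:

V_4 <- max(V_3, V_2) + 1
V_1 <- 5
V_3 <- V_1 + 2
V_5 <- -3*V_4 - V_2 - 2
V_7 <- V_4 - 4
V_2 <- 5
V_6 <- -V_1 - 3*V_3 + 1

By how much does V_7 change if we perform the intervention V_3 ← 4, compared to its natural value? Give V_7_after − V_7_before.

-2

The intervention breaks the incoming arrows to V_3: V_3 <- V_1 + 2 no longer applies, and V_3 = 4.
V_4 = max(V_3, V_2) + 1  [with V_3=4, V_2=5]  = 6
V_7 = V_4 - 4  [with V_4=6]  = 2
Without intervention: V_3 = V_1 + 2  [with V_1=5]  = 7; V_4 = max(V_3, V_2) + 1  [with V_3=7, V_2=5]  = 8; V_7 = V_4 - 4  [with V_4=8]  = 4.
Change = 2 − 4 = -2.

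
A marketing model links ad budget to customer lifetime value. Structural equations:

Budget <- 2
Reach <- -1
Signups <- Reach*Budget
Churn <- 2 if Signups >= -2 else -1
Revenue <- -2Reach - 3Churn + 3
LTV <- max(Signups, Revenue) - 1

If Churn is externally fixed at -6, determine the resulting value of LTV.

22

Under do(Churn=-6), the mechanism Churn <- 2 if Signups >= -2 else -1 is discarded; Churn is fixed at -6.
Signups = Reach*Budget  [with Reach=-1, Budget=2]  = -2
Revenue = -2Reach - 3Churn + 3  [with Reach=-1, Churn=-6]  = 23
LTV = max(Signups, Revenue) - 1  [with Signups=-2, Revenue=23]  = 22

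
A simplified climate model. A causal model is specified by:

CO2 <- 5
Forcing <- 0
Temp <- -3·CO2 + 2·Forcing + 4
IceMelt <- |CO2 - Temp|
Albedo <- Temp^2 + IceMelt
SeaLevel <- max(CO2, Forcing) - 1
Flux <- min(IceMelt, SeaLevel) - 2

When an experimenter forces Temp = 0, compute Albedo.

5

do(Temp=0) replaces the equation Temp <- -3·CO2 + 2·Forcing + 4 with the constant Temp = 0.
IceMelt = |CO2 - Temp|  [with CO2=5, Temp=0]  = 5
Albedo = Temp^2 + IceMelt  [with Temp=0, IceMelt=5]  = 5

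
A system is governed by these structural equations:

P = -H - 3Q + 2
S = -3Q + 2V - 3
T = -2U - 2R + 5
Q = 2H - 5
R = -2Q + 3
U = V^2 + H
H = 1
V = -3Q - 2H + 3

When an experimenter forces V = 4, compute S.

The intervention breaks the incoming arrows to V: V = -3Q - 2H + 3 no longer applies, and V = 4.
Q = 2H - 5  [with H=1]  = -3
S = -3Q + 2V - 3  [with Q=-3, V=4]  = 14

14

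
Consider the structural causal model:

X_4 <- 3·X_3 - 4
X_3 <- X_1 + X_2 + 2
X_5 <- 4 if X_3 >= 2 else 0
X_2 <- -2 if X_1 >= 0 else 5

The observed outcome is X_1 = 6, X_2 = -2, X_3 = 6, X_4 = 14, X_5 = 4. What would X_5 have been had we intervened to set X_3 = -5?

0

do(X_3=-5) replaces the equation X_3 <- X_1 + X_2 + 2 with the constant X_3 = -5.
X_5 = 4 if X_3 >= 2 else 0  [with X_3=-5]  = 0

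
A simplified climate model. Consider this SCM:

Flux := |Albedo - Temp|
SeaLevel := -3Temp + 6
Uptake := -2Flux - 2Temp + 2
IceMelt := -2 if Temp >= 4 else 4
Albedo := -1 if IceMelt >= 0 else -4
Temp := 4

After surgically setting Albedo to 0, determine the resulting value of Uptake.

The intervention breaks the incoming arrows to Albedo: Albedo := -1 if IceMelt >= 0 else -4 no longer applies, and Albedo = 0.
Flux = |Albedo - Temp|  [with Albedo=0, Temp=4]  = 4
Uptake = -2Flux - 2Temp + 2  [with Flux=4, Temp=4]  = -14

-14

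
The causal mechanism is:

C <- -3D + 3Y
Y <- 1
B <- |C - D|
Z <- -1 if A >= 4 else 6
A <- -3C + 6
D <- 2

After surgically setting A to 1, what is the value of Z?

6

The intervention breaks the incoming arrows to A: A <- -3C + 6 no longer applies, and A = 1.
Z = -1 if A >= 4 else 6  [with A=1]  = 6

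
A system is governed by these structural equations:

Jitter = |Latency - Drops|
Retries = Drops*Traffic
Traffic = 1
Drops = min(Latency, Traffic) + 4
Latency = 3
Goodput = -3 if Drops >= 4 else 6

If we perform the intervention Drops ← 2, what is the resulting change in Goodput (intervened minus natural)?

9

The intervention breaks the incoming arrows to Drops: Drops = min(Latency, Traffic) + 4 no longer applies, and Drops = 2.
Goodput = -3 if Drops >= 4 else 6  [with Drops=2]  = 6
Without intervention: Drops = min(Latency, Traffic) + 4  [with Latency=3, Traffic=1]  = 5; Goodput = -3 if Drops >= 4 else 6  [with Drops=5]  = -3.
Change = 6 − (-3) = 9.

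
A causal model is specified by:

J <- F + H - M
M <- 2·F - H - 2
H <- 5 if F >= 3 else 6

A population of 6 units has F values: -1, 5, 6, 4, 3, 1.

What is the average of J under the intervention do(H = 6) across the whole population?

do(H=6) breaks H's dependence on F. With H=6 fixed, J across the units is 15, 9, 8, 10, 11, 13, mean 11.

11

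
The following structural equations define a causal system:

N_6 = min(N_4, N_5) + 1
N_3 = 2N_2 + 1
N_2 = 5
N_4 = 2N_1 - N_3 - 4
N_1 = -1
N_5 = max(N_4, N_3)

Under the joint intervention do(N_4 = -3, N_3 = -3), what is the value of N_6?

-2

The joint intervention fixes N_4 = -3, N_3 = -3, removing each variable's own equation.
N_5 = max(N_4, N_3)  [with N_4=-3, N_3=-3]  = -3
N_6 = min(N_4, N_5) + 1  [with N_4=-3, N_5=-3]  = -2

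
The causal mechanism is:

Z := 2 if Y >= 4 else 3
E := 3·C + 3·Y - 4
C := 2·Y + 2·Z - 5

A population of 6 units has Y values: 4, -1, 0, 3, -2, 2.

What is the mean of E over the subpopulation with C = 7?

27.5

E[E|C=7] averages over only the 2 units with C=7 (Y = 4, 3): E = 29, 26, mean 27.5.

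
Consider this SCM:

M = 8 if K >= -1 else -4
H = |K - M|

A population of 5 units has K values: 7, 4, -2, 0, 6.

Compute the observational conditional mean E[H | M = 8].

E[H|M=8] averages over only the 4 units with M=8 (K = 7, 4, 0, 6): H = 1, 4, 8, 2, mean 3.75.

3.75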